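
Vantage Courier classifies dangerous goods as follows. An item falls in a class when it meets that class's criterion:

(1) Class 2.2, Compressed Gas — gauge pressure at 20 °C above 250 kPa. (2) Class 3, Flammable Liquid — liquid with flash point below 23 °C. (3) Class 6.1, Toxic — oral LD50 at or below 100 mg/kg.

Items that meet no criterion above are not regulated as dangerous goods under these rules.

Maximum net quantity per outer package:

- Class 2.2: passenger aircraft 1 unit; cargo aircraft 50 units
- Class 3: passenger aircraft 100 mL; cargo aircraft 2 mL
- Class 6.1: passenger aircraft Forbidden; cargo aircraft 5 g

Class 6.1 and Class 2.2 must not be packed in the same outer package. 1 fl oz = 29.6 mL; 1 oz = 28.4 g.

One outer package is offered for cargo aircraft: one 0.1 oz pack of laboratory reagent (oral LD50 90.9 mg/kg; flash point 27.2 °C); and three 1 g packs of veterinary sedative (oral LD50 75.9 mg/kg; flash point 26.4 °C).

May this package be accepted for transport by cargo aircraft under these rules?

No

The laboratory reagent has oral LD50 90.9 mg/kg, which is ≤ 100 mg/kg, so it is Class 6.1 (Toxic).
The veterinary sedative has oral LD50 75.9 mg/kg, which is ≤ 100 mg/kg, so it is Class 6.1 (Toxic).
Class 6.1 net quantity: (one 0.1 oz pack = 2.84 g) + (three 1 g packs = 3 g) = 5.84 g.
That exceeds the Class 6.1 cargo aircraft limit of 5 g.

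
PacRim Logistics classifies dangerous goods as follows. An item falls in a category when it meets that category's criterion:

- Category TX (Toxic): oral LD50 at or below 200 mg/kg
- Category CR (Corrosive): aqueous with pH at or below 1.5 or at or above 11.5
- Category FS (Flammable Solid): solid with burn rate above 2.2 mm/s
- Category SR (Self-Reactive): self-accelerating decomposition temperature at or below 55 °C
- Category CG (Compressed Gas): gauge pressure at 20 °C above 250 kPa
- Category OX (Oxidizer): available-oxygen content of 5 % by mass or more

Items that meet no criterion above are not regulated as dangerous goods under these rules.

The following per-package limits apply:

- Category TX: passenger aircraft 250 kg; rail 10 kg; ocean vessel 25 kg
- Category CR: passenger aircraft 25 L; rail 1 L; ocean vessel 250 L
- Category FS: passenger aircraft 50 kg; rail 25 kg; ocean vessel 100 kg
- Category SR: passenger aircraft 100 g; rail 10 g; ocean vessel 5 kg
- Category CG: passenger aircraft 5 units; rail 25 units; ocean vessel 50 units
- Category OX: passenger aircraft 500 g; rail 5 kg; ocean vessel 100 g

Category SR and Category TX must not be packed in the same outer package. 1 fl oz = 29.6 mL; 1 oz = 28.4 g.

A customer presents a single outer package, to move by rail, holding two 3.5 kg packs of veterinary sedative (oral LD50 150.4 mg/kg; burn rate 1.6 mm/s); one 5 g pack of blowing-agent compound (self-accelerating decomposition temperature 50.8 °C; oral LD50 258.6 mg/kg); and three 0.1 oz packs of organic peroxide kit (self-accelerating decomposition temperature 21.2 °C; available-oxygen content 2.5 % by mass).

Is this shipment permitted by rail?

Veterinary sedative: oral LD50 150.4 mg/kg ≤ 200 mg/kg → Category TX (Toxic).
Self-accelerating decomposition temperature 50.8 °C meets the Category SR criterion (Self-Reactive), so the blowing-agent compound is Category SR.
Self-accelerating decomposition temperature 21.2 °C meets the Category SR criterion (Self-Reactive), so the organic peroxide kit is Category SR.
Total Category SR: 5 g + (three 0.1 oz packs = 8.52 g) = 13.52 g.
13.52 g exceeds the rail limit of 10 g for Category SR.
Category TX quantity: two 3.5 kg packs = 7 kg.
7 kg ≤ 10 kg (rail limit, Category TX) — within limit.
Category SR and Category TX may not share an outer package.

No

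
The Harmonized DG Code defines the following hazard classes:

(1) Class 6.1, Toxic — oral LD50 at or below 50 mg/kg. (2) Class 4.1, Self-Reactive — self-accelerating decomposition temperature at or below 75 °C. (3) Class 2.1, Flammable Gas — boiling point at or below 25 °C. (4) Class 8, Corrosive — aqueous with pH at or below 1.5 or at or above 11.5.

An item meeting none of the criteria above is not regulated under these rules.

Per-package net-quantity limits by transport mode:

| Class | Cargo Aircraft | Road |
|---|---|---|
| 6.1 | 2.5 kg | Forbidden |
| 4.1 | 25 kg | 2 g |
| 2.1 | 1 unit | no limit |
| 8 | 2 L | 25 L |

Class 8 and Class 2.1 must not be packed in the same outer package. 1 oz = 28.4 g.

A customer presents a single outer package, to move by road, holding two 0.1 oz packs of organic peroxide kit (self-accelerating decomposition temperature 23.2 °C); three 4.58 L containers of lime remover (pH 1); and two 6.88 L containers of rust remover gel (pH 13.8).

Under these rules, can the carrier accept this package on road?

The organic peroxide kit has self-accelerating decomposition temperature 23.2 °C, which is ≤ 75 °C, so it is Class 4.1 (Self-Reactive).
Lime remover: pH 1 ≤ 1.5 → Class 8 (Corrosive).
Rust remover gel: pH 13.8 ≥ 11.5 → Class 8 (Corrosive).
Class 4.1 quantity: two 0.1 oz packs = 5.68 g.
5.68 g exceeds the road limit of 2 g for Class 4.1.
Total Class 8: (three 4.58 L containers = 13.74 L) + (two 6.88 L containers = 13.76 L) = 27.5 L.
That exceeds the Class 8 road limit of 25 L.
The segregation rule (Class 8 with Class 2.1) does not apply to Class 4.1 with Class 8.

No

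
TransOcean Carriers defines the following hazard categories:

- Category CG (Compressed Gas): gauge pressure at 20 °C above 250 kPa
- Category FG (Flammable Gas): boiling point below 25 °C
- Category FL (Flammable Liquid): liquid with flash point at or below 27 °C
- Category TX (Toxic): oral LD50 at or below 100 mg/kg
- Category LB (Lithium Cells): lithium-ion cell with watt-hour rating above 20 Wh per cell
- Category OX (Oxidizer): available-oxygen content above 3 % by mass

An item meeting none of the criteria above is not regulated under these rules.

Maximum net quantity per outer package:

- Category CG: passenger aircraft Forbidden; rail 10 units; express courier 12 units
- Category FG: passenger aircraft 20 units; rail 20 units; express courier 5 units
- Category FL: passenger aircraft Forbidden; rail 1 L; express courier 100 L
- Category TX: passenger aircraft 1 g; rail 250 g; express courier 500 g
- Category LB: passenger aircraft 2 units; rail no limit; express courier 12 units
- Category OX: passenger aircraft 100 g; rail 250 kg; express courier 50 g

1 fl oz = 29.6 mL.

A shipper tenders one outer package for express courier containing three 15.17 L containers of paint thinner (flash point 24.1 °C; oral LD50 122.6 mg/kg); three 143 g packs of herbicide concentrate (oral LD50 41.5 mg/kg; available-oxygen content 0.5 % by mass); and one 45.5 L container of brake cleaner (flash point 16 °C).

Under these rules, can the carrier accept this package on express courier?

Yes

Paint thinner: flash point 24.1 °C ≤ 27 °C → Category FL (Flammable Liquid).
Oral LD50 41.5 mg/kg meets the Category TX criterion (Toxic), so the herbicide concentrate is Category TX.
Flash point 16 °C meets the Category FL criterion (Flammable Liquid), so the brake cleaner is Category FL.
Category FL net quantity: (three 15.17 L containers = 45.51 L) + 45.5 L = 91.01 L.
That is within the Category FL express courier limit of 100 L.
Category TX quantity: three 143 g packs = 429 g.
429 g ≤ 500 g (express courier limit, Category TX) — within limit.
Every hazard category is within its express courier limit and no segregation rule is violated.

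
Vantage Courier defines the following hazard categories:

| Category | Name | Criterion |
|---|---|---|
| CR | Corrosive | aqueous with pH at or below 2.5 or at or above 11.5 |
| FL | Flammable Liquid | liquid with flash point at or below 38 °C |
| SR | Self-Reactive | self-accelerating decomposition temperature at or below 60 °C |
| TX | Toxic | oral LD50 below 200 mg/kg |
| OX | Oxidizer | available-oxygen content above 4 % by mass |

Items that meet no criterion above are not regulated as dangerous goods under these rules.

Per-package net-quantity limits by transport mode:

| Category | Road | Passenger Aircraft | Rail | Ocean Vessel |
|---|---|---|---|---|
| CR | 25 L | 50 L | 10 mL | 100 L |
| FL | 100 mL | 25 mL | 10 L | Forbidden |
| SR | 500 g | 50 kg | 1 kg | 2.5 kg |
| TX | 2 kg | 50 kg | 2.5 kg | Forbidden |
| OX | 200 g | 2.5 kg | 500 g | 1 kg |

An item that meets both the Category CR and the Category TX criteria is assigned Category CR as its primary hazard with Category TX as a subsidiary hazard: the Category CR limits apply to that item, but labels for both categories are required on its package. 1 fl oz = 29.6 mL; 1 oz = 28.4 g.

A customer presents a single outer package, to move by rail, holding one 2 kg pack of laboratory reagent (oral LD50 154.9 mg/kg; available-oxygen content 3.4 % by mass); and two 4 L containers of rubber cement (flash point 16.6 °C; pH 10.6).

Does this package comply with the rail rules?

Yes

With oral LD50 154.9 mg/kg (< 200 mg/kg), the laboratory reagent falls in Category TX.
Rubber cement: flash point 16.6 °C ≤ 38 °C → Category FL (Flammable Liquid).
Category FL quantity: two 4 L containers = 8 L.
That is within the Category FL rail limit of 10 L.
Category TX quantity: 2 kg.
2 kg ≤ 2.5 kg (rail limit, Category TX) — within limit.
Every hazard category is within its rail limit and no segregation rule is violated.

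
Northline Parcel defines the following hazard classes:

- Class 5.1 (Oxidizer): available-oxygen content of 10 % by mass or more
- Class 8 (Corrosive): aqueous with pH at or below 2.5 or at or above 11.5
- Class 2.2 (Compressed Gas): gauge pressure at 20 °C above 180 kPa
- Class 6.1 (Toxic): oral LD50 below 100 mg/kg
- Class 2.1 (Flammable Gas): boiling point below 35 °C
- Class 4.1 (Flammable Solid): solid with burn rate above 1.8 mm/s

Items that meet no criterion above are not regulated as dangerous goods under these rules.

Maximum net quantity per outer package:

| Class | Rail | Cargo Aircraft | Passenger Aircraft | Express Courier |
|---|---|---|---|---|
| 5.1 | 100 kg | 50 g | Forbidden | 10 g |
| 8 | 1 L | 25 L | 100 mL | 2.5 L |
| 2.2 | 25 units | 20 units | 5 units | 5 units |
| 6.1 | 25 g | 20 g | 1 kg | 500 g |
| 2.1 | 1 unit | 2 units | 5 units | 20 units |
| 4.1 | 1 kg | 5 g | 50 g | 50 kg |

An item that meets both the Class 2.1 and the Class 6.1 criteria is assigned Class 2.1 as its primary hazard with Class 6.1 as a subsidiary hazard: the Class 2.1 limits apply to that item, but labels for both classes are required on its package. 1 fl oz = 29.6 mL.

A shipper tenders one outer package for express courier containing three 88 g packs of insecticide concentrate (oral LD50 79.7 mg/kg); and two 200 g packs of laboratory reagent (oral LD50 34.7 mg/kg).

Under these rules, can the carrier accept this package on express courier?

With oral LD50 79.7 mg/kg (< 100 mg/kg), the insecticide concentrate falls in Class 6.1.
Oral LD50 34.7 mg/kg meets the Class 6.1 criterion (Toxic), so the laboratory reagent is Class 6.1.
Total Class 6.1: (three 88 g packs = 264 g) + (two 200 g packs = 400 g) = 664 g.
That exceeds the Class 6.1 express courier limit of 500 g.

No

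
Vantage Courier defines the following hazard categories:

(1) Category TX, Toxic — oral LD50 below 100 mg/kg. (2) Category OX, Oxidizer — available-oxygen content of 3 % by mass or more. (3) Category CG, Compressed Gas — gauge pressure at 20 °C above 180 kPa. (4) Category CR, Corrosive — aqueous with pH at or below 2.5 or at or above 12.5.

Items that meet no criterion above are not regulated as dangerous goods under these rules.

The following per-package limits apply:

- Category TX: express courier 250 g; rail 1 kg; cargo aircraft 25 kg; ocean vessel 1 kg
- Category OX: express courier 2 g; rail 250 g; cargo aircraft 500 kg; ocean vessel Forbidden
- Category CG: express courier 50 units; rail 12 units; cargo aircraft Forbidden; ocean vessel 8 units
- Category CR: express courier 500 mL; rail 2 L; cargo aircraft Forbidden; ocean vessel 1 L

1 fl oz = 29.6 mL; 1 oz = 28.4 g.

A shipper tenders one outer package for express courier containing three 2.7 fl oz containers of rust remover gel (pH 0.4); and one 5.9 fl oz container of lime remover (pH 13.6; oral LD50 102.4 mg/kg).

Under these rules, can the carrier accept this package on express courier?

pH 0.4 meets the Category CR criterion (Corrosive), so the rust remover gel is Category CR.
With pH 13.6 (≥ 12.5), the lime remover falls in Category CR.
Category CR net quantity: (three 2.7 fl oz containers = 239.76 mL) + (one 5.9 fl oz container = 174.64 mL) = 414.4 mL.
That is within the Category CR express courier limit of 500 mL.

Yes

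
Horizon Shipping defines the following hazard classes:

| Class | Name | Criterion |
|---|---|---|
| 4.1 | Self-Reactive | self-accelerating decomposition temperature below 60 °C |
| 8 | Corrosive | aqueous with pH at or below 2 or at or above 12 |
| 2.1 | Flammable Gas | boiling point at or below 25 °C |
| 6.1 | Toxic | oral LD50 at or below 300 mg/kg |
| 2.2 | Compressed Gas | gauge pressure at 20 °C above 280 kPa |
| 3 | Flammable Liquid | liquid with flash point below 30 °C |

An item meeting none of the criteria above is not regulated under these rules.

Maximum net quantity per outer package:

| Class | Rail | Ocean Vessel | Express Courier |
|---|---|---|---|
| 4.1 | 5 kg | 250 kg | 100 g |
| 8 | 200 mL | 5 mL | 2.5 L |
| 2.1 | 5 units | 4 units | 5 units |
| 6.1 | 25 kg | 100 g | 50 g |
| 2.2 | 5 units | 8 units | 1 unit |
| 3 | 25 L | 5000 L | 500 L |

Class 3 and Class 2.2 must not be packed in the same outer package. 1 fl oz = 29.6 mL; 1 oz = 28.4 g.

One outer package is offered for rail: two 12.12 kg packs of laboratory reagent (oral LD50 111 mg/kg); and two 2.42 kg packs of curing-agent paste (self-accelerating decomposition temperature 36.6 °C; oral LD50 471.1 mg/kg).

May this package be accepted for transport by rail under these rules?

Oral LD50 111 mg/kg meets the Class 6.1 criterion (Toxic), so the laboratory reagent is Class 6.1.
Curing-agent paste: self-accelerating decomposition temperature 36.6 °C < 60 °C → Class 4.1 (Self-Reactive).
Class 4.1 quantity: two 2.42 kg packs = 4.84 kg.
That is within the Class 4.1 rail limit of 5 kg.
Class 6.1 quantity: two 12.12 kg packs = 24.24 kg.
That is within the Class 6.1 rail limit of 25 kg.
The segregation rule (Class 3 with Class 2.2) does not apply to Class 4.1 with Class 6.1.
Every hazard class is within its rail limit and no segregation rule is violated.

Yes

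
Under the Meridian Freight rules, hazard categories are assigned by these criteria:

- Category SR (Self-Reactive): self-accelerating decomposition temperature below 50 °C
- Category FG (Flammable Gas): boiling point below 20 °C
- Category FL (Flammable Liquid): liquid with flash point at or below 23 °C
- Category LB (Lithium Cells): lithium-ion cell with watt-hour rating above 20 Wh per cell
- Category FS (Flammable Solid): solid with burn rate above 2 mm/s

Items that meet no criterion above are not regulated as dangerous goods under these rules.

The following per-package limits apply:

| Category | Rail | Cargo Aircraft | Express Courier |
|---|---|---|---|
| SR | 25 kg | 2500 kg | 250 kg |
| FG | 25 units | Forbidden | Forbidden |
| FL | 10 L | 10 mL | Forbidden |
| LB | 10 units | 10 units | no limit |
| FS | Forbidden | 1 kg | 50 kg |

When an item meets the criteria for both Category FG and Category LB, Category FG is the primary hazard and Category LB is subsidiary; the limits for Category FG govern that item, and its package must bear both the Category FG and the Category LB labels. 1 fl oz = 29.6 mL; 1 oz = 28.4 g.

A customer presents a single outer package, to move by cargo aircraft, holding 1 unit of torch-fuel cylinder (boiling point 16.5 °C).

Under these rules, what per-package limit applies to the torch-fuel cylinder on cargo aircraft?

With boiling point 16.5 °C (< 20 °C), the torch-fuel cylinder falls in Category FG.
The cargo aircraft limit for Category FG is Forbidden.

Forbidden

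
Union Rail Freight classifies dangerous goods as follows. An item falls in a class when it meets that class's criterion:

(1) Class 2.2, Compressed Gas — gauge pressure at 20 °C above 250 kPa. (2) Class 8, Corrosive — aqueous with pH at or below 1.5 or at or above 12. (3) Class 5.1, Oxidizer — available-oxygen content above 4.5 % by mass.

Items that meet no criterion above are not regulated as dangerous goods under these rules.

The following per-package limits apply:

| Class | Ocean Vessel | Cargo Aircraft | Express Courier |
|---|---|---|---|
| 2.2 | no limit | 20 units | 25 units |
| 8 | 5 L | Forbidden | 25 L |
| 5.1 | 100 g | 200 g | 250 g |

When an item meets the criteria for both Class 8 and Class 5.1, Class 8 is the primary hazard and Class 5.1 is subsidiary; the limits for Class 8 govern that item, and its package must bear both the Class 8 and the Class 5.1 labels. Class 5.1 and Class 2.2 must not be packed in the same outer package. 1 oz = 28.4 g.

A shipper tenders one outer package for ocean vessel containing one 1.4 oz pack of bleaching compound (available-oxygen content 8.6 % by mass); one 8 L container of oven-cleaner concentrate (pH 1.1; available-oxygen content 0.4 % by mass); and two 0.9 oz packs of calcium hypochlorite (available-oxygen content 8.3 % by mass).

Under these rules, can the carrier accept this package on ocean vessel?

No

With available-oxygen content 8.6 % by mass (> 4.5 % by mass), the bleaching compound falls in Class 5.1.
With pH 1.1 (≤ 1.5), the oven-cleaner concentrate falls in Class 8.
Calcium hypochlorite: available-oxygen content 8.3 % by mass > 4.5 % by mass → Class 5.1 (Oxidizer).
Total Class 5.1: (one 1.4 oz pack = 39.76 g) + (two 0.9 oz packs = 51.12 g) = 90.88 g.
90.88 g ≤ 100 g (ocean vessel limit, Class 5.1) — within limit.
Class 8 quantity: 8 L.
8 L > 5 L (ocean vessel limit, Class 8) — over the limit.
The segregation rule (Class 5.1 with Class 2.2) does not apply to Class 5.1 with Class 8.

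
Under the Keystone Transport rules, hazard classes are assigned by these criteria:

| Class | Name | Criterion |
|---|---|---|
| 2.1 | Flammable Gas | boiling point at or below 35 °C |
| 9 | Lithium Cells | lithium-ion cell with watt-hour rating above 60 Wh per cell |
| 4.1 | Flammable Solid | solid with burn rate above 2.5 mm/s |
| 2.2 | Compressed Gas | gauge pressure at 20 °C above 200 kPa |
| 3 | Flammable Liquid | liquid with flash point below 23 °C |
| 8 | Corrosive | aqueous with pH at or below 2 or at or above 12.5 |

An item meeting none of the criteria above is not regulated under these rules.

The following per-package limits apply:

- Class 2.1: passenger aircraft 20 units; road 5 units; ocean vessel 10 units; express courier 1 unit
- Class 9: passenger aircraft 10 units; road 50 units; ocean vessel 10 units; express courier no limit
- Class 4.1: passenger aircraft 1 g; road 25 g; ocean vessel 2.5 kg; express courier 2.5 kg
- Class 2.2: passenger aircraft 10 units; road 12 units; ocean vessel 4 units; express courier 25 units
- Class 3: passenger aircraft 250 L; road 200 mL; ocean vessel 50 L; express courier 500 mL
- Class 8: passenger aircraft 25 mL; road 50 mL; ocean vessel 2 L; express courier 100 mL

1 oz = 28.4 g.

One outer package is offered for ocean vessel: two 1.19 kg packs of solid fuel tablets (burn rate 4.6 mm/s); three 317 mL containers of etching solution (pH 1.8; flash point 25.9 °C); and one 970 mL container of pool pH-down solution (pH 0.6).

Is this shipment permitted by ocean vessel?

Yes

Burn rate 4.6 mm/s meets the Class 4.1 criterion (Flammable Solid), so the solid fuel tablets are Class 4.1.
Etching solution: pH 1.8 ≤ 2 → Class 8 (Corrosive).
Pool pH-down solution: pH 0.6 ≤ 2 → Class 8 (Corrosive).
Total Class 8: (three 317 mL containers = 951 mL) + 970 mL = 1.921 L.
1.921 L ≤ 2 L (ocean vessel limit, Class 8) — within limit.
Class 4.1 quantity: two 1.19 kg packs = 2.38 kg.
2.38 kg ≤ 2.5 kg (ocean vessel limit, Class 4.1) — within limit.
Every hazard class is within its ocean vessel limit and no segregation rule is violated.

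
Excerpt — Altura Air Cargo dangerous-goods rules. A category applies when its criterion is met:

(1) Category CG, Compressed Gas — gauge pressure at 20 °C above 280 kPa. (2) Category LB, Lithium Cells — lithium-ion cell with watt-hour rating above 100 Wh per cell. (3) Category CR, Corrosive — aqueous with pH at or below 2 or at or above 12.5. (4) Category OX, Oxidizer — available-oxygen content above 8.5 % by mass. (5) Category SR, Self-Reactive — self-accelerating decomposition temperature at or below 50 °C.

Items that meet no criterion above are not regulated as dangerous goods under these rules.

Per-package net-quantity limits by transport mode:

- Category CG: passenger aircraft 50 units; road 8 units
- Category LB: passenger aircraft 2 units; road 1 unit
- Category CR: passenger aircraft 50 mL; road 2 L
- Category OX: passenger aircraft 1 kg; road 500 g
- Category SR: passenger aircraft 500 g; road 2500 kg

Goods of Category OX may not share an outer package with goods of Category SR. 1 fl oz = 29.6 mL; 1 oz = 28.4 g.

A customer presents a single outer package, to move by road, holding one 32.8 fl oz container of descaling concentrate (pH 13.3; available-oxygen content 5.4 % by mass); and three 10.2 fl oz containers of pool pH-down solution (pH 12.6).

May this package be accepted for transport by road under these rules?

With pH 13.3 (≥ 12.5), the descaling concentrate falls in Category CR.
With pH 12.6 (≥ 12.5), the pool pH-down solution falls in Category CR.
Total Category CR: (one 32.8 fl oz container = 970.88 mL) + (three 10.2 fl oz containers = 905.76 mL) = 1876.64 mL.
1876.64 mL ≤ 2 L (road limit, Category CR) — within limit.

Yes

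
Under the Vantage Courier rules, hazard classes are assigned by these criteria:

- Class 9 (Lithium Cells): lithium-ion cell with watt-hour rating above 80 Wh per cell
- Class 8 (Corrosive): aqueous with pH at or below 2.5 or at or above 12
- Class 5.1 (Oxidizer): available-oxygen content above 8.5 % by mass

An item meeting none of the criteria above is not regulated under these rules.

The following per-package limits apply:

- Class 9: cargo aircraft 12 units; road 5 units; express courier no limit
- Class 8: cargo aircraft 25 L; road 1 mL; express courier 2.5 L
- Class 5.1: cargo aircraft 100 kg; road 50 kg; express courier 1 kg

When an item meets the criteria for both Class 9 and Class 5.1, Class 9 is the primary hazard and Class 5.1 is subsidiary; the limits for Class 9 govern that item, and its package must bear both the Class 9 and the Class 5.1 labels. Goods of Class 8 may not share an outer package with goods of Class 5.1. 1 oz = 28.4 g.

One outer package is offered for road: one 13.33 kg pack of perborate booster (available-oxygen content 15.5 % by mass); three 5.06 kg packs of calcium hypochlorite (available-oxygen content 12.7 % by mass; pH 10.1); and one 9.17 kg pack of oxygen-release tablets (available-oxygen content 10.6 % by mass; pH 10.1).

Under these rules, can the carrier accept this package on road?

With available-oxygen content 15.5 % by mass (> 8.5 % by mass), the perborate booster falls in Class 5.1.
With available-oxygen content 12.7 % by mass (> 8.5 % by mass), the calcium hypochlorite falls in Class 5.1.
With available-oxygen content 10.6 % by mass (> 8.5 % by mass), the oxygen-release tablets fall in Class 5.1.
Total Class 5.1: 13.33 kg + (three 5.06 kg packs = 15.18 kg) + 9.17 kg = 37.68 kg.
37.68 kg is within the road limit of 50 kg for Class 5.1.

Yes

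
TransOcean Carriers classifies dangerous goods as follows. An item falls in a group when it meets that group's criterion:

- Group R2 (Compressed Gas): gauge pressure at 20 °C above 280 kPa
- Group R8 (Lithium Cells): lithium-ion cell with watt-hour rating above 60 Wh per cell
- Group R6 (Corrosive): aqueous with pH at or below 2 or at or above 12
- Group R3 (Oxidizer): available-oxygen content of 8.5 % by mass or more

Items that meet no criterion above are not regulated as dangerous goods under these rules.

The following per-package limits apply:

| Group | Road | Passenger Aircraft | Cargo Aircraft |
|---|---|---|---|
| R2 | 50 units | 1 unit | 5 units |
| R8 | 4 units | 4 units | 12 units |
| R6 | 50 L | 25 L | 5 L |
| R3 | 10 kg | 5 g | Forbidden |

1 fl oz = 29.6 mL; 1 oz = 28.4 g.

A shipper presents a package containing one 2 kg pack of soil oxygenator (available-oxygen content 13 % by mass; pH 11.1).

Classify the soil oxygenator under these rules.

With available-oxygen content 13 % by mass (≥ 8.5 % by mass), the soil oxygenator falls in Group R3.

Group R3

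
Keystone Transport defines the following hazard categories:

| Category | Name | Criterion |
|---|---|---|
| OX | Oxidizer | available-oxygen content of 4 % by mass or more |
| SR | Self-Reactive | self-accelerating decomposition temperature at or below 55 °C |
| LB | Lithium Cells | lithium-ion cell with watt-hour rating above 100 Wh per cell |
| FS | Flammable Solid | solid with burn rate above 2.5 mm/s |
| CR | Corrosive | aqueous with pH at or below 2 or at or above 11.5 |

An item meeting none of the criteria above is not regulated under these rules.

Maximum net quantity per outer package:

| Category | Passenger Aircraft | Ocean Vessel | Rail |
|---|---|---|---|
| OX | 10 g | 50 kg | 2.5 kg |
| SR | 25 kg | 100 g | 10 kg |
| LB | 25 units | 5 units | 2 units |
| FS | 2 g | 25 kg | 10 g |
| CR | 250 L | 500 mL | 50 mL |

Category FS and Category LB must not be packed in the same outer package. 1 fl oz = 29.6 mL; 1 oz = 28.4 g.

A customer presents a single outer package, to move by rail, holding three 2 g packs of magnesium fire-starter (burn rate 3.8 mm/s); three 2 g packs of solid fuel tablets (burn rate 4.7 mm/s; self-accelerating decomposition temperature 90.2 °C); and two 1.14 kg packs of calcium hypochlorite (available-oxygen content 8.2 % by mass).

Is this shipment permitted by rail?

With burn rate 3.8 mm/s (> 2.5 mm/s), the magnesium fire-starter falls in Category FS.
With burn rate 4.7 mm/s (> 2.5 mm/s), the solid fuel tablets fall in Category FS.
With available-oxygen content 8.2 % by mass (≥ 4 % by mass), the calcium hypochlorite falls in Category OX.
Total Category FS: (three 2 g packs = 6 g) + (three 2 g packs = 6 g) = 12 g.
12 g exceeds the rail limit of 10 g for Category FS.
Category OX quantity: two 1.14 kg packs = 2.28 kg.
That is within the Category OX rail limit of 2.5 kg.
The segregation rule (Category FS with Category LB) does not apply to Category FS with Category OX.

No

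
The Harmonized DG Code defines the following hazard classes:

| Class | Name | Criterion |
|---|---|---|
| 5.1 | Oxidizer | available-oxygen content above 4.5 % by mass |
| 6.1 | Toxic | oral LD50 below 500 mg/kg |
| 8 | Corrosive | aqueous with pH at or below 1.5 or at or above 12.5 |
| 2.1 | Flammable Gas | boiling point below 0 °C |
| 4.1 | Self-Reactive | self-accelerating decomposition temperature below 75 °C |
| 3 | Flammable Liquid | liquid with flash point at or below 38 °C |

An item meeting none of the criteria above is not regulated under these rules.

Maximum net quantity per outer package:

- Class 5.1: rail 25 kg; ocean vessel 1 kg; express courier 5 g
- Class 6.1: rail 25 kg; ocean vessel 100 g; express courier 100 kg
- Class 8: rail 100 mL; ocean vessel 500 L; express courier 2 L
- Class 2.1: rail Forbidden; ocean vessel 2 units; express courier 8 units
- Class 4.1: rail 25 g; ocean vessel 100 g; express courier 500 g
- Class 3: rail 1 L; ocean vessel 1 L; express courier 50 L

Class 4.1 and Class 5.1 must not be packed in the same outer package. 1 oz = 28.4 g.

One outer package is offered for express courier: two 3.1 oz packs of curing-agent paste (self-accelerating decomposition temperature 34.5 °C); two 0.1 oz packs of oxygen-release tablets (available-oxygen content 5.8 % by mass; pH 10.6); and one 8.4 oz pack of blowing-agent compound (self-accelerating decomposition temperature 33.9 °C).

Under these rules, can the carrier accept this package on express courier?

No

Self-accelerating decomposition temperature 34.5 °C meets the Class 4.1 criterion (Self-Reactive), so the curing-agent paste is Class 4.1.
Available-oxygen content 5.8 % by mass meets the Class 5.1 criterion (Oxidizer), so the oxygen-release tablets are Class 5.1.
With self-accelerating decomposition temperature 33.9 °C (< 75 °C), the blowing-agent compound falls in Class 4.1.
Total Class 4.1: (two 3.1 oz packs = 176.08 g) + (one 8.4 oz pack = 238.56 g) = 414.64 g.
414.64 g is within the express courier limit of 500 g for Class 4.1.
Class 5.1 quantity: two 0.1 oz packs = 5.68 g.
That exceeds the Class 5.1 express courier limit of 5 g.
Class 4.1 and Class 5.1 may not share an outer package.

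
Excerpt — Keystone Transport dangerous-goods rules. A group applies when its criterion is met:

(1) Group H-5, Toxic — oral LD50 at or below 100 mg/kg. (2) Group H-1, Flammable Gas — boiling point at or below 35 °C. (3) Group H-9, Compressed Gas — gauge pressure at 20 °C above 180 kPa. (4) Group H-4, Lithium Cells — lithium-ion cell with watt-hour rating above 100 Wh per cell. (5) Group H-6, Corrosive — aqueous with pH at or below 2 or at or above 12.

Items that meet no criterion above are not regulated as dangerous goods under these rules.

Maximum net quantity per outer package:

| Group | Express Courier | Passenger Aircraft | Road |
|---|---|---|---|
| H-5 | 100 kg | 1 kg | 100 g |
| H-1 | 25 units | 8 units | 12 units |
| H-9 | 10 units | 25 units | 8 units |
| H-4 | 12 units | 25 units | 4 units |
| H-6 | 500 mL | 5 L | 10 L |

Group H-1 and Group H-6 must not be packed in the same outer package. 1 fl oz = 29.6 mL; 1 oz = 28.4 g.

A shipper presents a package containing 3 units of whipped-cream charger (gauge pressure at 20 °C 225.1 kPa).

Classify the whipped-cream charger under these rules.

Group H-9

The whipped-cream charger has gauge pressure at 20 °C 225.1 kPa, which is > 180 kPa, so it is Group H-9 (Compressed Gas).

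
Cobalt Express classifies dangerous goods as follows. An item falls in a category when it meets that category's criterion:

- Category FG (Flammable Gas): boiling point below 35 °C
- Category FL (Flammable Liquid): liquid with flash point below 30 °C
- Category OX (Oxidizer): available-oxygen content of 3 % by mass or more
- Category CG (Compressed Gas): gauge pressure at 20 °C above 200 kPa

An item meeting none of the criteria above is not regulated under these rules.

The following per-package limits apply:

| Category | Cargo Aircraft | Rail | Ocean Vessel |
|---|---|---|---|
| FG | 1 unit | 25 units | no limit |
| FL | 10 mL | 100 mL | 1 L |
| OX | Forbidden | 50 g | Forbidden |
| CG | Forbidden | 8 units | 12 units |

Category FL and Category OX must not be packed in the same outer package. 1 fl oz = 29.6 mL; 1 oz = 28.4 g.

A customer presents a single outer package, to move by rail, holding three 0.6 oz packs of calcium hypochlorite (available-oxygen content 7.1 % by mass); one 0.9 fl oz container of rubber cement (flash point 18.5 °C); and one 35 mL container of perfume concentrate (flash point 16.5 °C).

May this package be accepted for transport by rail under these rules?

No

The calcium hypochlorite has available-oxygen content 7.1 % by mass, which is ≥ 3 % by mass, so it is Category OX (Oxidizer).
The rubber cement has flash point 18.5 °C, which is < 30 °C, so it is Category FL (Flammable Liquid).
Flash point 16.5 °C meets the Category FL criterion (Flammable Liquid), so the perfume concentrate is Category FL.
Total Category FL: (one 0.9 fl oz container = 26.64 mL) + 35 mL = 61.64 mL.
61.64 mL is within the rail limit of 100 mL for Category FL.
Category OX quantity: three 0.6 oz packs = 51.12 g.
That exceeds the Category OX rail limit of 50 g.
Category FL and Category OX may not share an outer package.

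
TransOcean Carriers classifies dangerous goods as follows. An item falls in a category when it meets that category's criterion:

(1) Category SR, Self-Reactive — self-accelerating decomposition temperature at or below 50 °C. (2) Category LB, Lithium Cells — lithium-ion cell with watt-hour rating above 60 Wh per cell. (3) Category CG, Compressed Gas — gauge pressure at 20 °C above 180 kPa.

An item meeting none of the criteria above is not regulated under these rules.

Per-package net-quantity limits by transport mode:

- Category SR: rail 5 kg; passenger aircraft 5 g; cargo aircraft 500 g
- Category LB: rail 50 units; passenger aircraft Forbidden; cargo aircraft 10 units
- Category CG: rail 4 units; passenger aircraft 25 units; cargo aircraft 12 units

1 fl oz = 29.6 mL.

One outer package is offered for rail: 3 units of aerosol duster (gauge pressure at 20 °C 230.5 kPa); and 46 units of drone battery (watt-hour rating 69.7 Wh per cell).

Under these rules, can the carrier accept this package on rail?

Aerosol duster: gauge pressure at 20 °C 230.5 kPa > 180 kPa → Category CG (Compressed Gas).
Drone battery: watt-hour rating 69.7 Wh per cell > 60 Wh per cell → Category LB (Lithium Cells).
Category CG quantity: 3 units.
3 units is within the rail limit of 4 units for Category CG.
Category LB quantity: 46 units.
46 units ≤ 50 units (rail limit, Category LB) — within limit.
Every hazard category is within its rail limit and no segregation rule is violated.

Yes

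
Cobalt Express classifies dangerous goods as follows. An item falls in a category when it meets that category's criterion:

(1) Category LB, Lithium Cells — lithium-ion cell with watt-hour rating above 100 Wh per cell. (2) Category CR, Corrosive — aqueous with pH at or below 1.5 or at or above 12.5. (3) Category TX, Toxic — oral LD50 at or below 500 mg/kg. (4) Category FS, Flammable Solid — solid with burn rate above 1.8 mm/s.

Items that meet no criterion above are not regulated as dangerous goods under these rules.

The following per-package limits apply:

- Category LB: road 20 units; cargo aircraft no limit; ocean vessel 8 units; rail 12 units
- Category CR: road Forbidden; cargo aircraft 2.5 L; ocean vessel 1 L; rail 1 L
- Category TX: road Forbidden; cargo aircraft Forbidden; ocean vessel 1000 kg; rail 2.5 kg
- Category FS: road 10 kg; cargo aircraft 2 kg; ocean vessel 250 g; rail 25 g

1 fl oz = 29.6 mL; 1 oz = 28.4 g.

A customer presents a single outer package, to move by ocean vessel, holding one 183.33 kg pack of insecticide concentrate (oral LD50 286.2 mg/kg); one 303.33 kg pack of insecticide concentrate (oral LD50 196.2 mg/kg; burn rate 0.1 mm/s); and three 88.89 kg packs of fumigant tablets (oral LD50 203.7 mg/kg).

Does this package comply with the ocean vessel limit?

Insecticide concentrate: oral LD50 286.2 mg/kg ≤ 500 mg/kg → Category TX (Toxic).
The insecticide concentrate has oral LD50 196.2 mg/kg, which is ≤ 500 mg/kg, so it is Category TX (Toxic).
The fumigant tablets have oral LD50 203.7 mg/kg, which is ≤ 500 mg/kg, so they are Category TX (Toxic).
Total Category TX: 183.33 kg + 303.33 kg + (three 88.89 kg packs = 266.67 kg) = 753.33 kg.
753.33 kg ≤ 1000 kg (ocean vessel limit, Category TX) — within limit.

Yes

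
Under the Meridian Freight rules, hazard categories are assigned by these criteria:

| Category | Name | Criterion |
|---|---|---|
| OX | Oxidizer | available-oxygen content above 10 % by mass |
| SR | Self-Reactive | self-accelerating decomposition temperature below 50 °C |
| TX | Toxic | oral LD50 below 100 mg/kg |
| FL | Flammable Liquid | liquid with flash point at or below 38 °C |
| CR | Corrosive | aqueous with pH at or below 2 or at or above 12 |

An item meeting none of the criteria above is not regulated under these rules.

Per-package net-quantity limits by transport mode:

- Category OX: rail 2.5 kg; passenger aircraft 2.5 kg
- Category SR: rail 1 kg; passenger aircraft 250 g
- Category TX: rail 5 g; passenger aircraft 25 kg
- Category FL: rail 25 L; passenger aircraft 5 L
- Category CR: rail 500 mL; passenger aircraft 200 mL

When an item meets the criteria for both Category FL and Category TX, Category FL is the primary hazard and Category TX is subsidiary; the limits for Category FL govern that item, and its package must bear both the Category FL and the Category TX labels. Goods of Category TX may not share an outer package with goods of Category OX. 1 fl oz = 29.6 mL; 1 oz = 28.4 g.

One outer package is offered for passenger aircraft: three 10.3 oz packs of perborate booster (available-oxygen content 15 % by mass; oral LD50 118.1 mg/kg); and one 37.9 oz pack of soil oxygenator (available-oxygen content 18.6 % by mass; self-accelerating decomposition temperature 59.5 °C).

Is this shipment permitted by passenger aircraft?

With available-oxygen content 15 % by mass (> 10 % by mass), the perborate booster falls in Category OX.
Available-oxygen content 18.6 % by mass meets the Category OX criterion (Oxidizer), so the soil oxygenator is Category OX.
Category OX net quantity: (three 10.3 oz packs = 877.56 g) + (one 37.9 oz pack = 1076.36 g) = 1953.92 g.
1953.92 g ≤ 2.5 kg (passenger aircraft limit, Category OX) — within limit.

Yes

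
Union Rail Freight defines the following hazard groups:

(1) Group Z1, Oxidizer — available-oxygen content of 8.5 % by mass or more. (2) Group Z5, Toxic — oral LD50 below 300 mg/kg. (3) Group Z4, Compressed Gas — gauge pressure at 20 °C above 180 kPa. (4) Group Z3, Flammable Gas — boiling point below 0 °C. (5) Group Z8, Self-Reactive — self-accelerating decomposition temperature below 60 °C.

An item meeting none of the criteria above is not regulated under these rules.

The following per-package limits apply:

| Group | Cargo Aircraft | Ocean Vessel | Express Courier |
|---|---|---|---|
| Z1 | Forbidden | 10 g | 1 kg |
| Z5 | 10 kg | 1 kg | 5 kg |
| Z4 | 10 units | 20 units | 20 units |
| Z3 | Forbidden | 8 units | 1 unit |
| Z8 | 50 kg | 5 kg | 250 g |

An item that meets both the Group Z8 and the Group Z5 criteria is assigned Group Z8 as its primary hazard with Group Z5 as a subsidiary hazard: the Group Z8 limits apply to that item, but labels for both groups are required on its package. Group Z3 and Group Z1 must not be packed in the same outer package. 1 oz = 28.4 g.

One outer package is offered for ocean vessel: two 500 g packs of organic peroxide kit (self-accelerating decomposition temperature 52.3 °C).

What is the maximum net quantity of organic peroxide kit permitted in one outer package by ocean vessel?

Organic peroxide kit: self-accelerating decomposition temperature 52.3 °C < 60 °C → Group Z8 (Self-Reactive).
The ocean vessel limit for Group Z8 is 5 kg.

5 kg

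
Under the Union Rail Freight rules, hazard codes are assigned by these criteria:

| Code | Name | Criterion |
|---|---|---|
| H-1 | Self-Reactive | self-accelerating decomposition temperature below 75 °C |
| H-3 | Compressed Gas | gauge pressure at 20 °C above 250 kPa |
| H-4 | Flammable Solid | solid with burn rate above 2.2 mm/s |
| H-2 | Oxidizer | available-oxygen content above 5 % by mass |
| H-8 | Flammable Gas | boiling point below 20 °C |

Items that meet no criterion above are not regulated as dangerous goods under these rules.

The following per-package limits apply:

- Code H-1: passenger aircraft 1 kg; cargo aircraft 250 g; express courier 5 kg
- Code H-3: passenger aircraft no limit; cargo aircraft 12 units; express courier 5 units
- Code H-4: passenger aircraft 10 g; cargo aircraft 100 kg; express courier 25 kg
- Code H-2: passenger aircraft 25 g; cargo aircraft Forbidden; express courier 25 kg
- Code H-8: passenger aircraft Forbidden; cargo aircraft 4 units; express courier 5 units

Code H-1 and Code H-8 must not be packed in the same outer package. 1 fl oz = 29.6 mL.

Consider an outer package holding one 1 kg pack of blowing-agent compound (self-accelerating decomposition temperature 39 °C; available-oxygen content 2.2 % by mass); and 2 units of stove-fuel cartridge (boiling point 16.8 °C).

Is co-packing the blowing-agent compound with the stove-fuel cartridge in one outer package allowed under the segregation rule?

No

The blowing-agent compound has self-accelerating decomposition temperature 39 °C, which is < 75 °C, so it is Code H-1 (Self-Reactive).
Boiling point 16.8 °C meets the Code H-8 criterion (Flammable Gas), so the stove-fuel cartridge is Code H-8.
Code H-1 and Code H-8 may not share an outer package.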